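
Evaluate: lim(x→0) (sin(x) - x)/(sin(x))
This is a 0/0 indeterminate form.

Apply L'Hôpital's rule: differentiate numerator and denominator separately.
  f(x) = -x + sin(x)   ⇒   f'(x) = cos(x) - 1
  g(x) = sin(x)   ⇒   g'(x) = cos(x)
  lim(x→0) f'(x)/g'(x) = lim(x→0) (cos(x) - 1)/(cos(x))
  = 0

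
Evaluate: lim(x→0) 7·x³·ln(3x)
This is a 0·∞ indeterminate form.

Rewrite 0·∞ as a quotient (0/0 or ∞/∞ form), then apply L'Hôpital's rule:
  lim(x→0) 7·x³·ln(3x) = 0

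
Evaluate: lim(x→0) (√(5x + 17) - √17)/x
This is a standard limit.

Factor or rationalize the expression:
  lim(x→0) (√(5x + 17) - √17)/x = 5·sqrt(17)/34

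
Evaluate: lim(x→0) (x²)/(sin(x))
This is a 0/0 indeterminate form.

Apply L'Hôpital's rule: differentiate numerator and denominator separately.
  f(x) = x^2   ⇒   f'(x) = 2·x
  g(x) = sin(x)   ⇒   g'(x) = cos(x)
  lim(x→0) f'(x)/g'(x) = lim(x→0) (2·x)/(cos(x))
  = 0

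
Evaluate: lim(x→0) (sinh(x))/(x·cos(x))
This is a 0/0 indeterminate form.

Apply L'Hôpital's rule: differentiate numerator and denominator separately.
  f(x) = sinh(x)   ⇒   f'(x) = cosh(x)
  g(x) = x·cos(x)   ⇒   g'(x) = -x·sin(x) + cos(x)
  lim(x→0) f'(x)/g'(x) = lim(x→0) (cosh(x))/(-x·sin(x) + cos(x))
  = 1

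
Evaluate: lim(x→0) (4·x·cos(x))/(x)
This is a 0/0 indeterminate form.

Apply L'Hôpital's rule: differentiate numerator and denominator separately.
  f(x) = 4·x·cos(x)   ⇒   f'(x) = -4·x·sin(x) + 4·cos(x)
  g(x) = x   ⇒   g'(x) = 1
  lim(x→0) f'(x)/g'(x) = lim(x→0) (-4·x·sin(x) + 4·cos(x))/(1)
  = 4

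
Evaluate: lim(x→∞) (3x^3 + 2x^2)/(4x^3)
This is an ∞/∞ indeterminate form.

Apply L'Hôpital's rule: differentiate numerator and denominator separately.
  f(x) = 3·x^3 + 2·x^2   ⇒   f'(x) = 9·x^2 + 4·x
  g(x) = 4·x^3   ⇒   g'(x) = 12·x^2
  lim(x→∞) f'(x)/g'(x) = lim(x→∞) (9·x^2 + 4·x)/(12·x^2)
  = 3/4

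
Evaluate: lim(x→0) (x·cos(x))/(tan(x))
This is a 0/0 indeterminate form.

Apply L'Hôpital's rule: differentiate numerator and denominator separately.
  f(x) = x·cos(x)   ⇒   f'(x) = -x·sin(x) + cos(x)
  g(x) = tan(x)   ⇒   g'(x) = tan(x)^2 + 1
  lim(x→0) f'(x)/g'(x) = lim(x→0) (-x·sin(x) + cos(x))/(tan(x)^2 + 1)
  = 1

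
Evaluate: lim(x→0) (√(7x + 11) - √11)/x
This is a standard limit.

Factor or rationalize the expression:
  lim(x→0) (√(7x + 11) - √11)/x = 7·sqrt(11)/22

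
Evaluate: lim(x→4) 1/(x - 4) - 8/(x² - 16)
This is an ∞-∞ indeterminate form.

Combine fractions or rationalize to convert ∞-∞ to 0/0 form:
  lim(x→4) 1/(x - 4) - 8/(x² - 16) = 1/8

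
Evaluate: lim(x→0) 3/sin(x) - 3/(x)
This is an ∞-∞ indeterminate form.

Combine fractions or rationalize to convert ∞-∞ to 0/0 form:
  lim(x→0) 3/sin(x) - 3/(x) = 0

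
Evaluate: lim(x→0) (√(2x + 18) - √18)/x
This is a standard limit.

Factor or rationalize the expression:
  lim(x→0) (√(2x + 18) - √18)/x = sqrt(2)/6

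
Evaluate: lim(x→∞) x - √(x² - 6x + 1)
This is an ∞-∞ indeterminate form.

Combine fractions or rationalize to convert ∞-∞ to 0/0 form:
  lim(x→∞) x - √(x² - 6x + 1) = 3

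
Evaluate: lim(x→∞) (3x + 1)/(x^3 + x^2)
This is an ∞/∞ indeterminate form.

Apply L'Hôpital's rule: differentiate numerator and denominator separately.
  f(x) = 3·x + 1   ⇒   f'(x) = 3
  g(x) = x^3 + x^2   ⇒   g'(x) = 3·x^2 + 2·x
  lim(x→∞) f'(x)/g'(x) = lim(x→∞) (3)/(3·x^2 + 2·x)
  = 0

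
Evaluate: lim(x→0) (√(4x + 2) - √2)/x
This is a standard limit.

Factor or rationalize the expression:
  lim(x→0) (√(4x + 2) - √2)/x = sqrt(2)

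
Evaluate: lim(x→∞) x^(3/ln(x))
This is an exponential indeterminate form.

For exponential indeterminate forms, take the natural log:
  Let L = lim(x→∞) x^(3/ln(x))
  Then ln(L) = lim(x→∞) [exponent × ln(base)]
  Evaluate using L'Hôpital or standard limits, then exponentiate.
  L = e^(3)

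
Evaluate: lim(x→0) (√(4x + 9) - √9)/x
This is a standard limit.

Factor or rationalize the expression:
  lim(x→0) (√(4x + 9) - √9)/x = 2/3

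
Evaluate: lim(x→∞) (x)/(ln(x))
This is an ∞/∞ indeterminate form.

Apply L'Hôpital's rule: differentiate numerator and denominator separately.
  f(x) = x   ⇒   f'(x) = 1
  g(x) = ln(x)   ⇒   g'(x) = 1/x
  lim(x→∞) f'(x)/g'(x) = lim(x→∞) (1)/(1/x)
  = ∞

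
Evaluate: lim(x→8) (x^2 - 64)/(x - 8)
This is a standard limit.

Factor or rationalize the expression:
  lim(x→8) (x^2 - 64)/(x - 8) = 16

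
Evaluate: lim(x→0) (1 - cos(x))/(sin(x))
This is a 0/0 indeterminate form.

Apply L'Hôpital's rule: differentiate numerator and denominator separately.
  f(x) = 1 - cos(x)   ⇒   f'(x) = sin(x)
  g(x) = sin(x)   ⇒   g'(x) = cos(x)
  lim(x→0) f'(x)/g'(x) = lim(x→0) (sin(x))/(cos(x))
  = 0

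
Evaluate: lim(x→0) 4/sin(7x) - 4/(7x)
This is an ∞-∞ indeterminate form.

Combine fractions or rationalize to convert ∞-∞ to 0/0 form:
  lim(x→0) 4/sin(7x) - 4/(7x) = 0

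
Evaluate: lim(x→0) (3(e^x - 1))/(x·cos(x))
This is a 0/0 indeterminate form.

Apply L'Hôpital's rule: differentiate numerator and denominator separately.
  f(x) = 3·e^(x) - 3   ⇒   f'(x) = 3·e^(x)
  g(x) = x·cos(x)   ⇒   g'(x) = -x·sin(x) + cos(x)
  lim(x→0) f'(x)/g'(x) = lim(x→0) (3·e^(x))/(-x·sin(x) + cos(x))
  = 3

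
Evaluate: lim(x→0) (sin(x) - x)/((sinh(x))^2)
This is a 0/0 indeterminate form.

Apply L'Hôpital's rule: differentiate numerator and denominator separately.
  f(x) = -x + sin(x)   ⇒   f'(x) = cos(x) - 1
  g(x) = sinh(x)^2   ⇒   g'(x) = 2·sinh(x)·cosh(x)
  lim(x→0) f'(x)/g'(x) = lim(x→0) (cos(x) - 1)/(2·sinh(x)·cosh(x))
  = 0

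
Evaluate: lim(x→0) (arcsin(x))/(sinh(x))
This is a 0/0 indeterminate form.

Apply L'Hôpital's rule: differentiate numerator and denominator separately.
  f(x) = asin(x)   ⇒   f'(x) = 1/sqrt(1 - x^2)
  g(x) = sinh(x)   ⇒   g'(x) = cosh(x)
  lim(x→0) f'(x)/g'(x) = lim(x→0) (1/sqrt(1 - x^2))/(cosh(x))
  = 1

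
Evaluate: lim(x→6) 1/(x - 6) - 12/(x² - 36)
This is an ∞-∞ indeterminate form.

Combine fractions or rationalize to convert ∞-∞ to 0/0 form:
  lim(x→6) 1/(x - 6) - 12/(x² - 36) = 1/12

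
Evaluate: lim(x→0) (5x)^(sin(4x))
This is an exponential indeterminate form.

For exponential indeterminate forms, take the natural log:
  Let L = lim(x→0) (5x)^(sin(4x))
  Then ln(L) = lim(x→0) [exponent × ln(base)]
  Evaluate using L'Hôpital or standard limits, then exponentiate.
  L = 1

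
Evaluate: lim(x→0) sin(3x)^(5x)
This is an exponential indeterminate form.

For exponential indeterminate forms, take the natural log:
  Let L = lim(x→0) sin(3x)^(5x)
  Then ln(L) = lim(x→0) [exponent × ln(base)]
  Evaluate using L'Hôpital or standard limits, then exponentiate.
  L = 1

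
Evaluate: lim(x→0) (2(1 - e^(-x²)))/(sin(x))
This is a 0/0 indeterminate form.

Apply L'Hôpital's rule: differentiate numerator and denominator separately.
  f(x) = 2 - 2·e^(-x^2)   ⇒   f'(x) = 4·x·e^(-x^2)
  g(x) = sin(x)   ⇒   g'(x) = cos(x)
  lim(x→0) f'(x)/g'(x) = lim(x→0) (4·x·e^(-x^2))/(cos(x))
  = 0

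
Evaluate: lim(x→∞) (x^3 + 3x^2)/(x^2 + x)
This is an ∞/∞ indeterminate form.

Apply L'Hôpital's rule: differentiate numerator and denominator separately.
  f(x) = x^3 + 3·x^2   ⇒   f'(x) = 3·x^2 + 6·x
  g(x) = x^2 + x   ⇒   g'(x) = 2·x + 1
  lim(x→∞) f'(x)/g'(x) = lim(x→∞) (3·x^2 + 6·x)/(2·x + 1)
  = ∞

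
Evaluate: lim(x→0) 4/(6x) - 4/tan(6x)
This is an ∞-∞ indeterminate form.

Combine fractions or rationalize to convert ∞-∞ to 0/0 form:
  lim(x→0) 4/(6x) - 4/tan(6x) = 0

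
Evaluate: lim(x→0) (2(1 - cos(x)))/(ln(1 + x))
This is a 0/0 indeterminate form.

Apply L'Hôpital's rule: differentiate numerator and denominator separately.
  f(x) = 2 - 2·cos(x)   ⇒   f'(x) = 2·sin(x)
  g(x) = ln(x + 1)   ⇒   g'(x) = 1/(x + 1)
  lim(x→0) f'(x)/g'(x) = lim(x→0) (2·sin(x))/(1/(x + 1))
  = 0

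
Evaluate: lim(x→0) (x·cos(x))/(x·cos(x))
This is a 0/0 indeterminate form.

Apply L'Hôpital's rule: differentiate numerator and denominator separately.
  f(x) = x·cos(x)   ⇒   f'(x) = -x·sin(x) + cos(x)
  g(x) = x·cos(x)   ⇒   g'(x) = -x·sin(x) + cos(x)
  lim(x→0) f'(x)/g'(x) = lim(x→0) (-x·sin(x) + cos(x))/(-x·sin(x) + cos(x))
  = 1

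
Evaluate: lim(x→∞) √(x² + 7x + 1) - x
This is an ∞-∞ indeterminate form.

Combine fractions or rationalize to convert ∞-∞ to 0/0 form:
  lim(x→∞) √(x² + 7x + 1) - x = 7/2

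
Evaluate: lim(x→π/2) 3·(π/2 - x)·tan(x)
This is a 0·∞ indeterminate form.

Rewrite 0·∞ as a quotient (0/0 or ∞/∞ form), then apply L'Hôpital's rule:
  lim(x→π/2) 3·(π/2 - x)·tan(x) = 3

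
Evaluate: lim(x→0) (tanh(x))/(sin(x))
This is a 0/0 indeterminate form.

Apply L'Hôpital's rule: differentiate numerator and denominator separately.
  f(x) = tanh(x)   ⇒   f'(x) = 1 - tanh(x)^2
  g(x) = sin(x)   ⇒   g'(x) = cos(x)
  lim(x→0) f'(x)/g'(x) = lim(x→0) (1 - tanh(x)^2)/(cos(x))
  = 1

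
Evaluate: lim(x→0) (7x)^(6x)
This is an exponential indeterminate form.

For exponential indeterminate forms, take the natural log:
  Let L = lim(x→0) (7x)^(6x)
  Then ln(L) = lim(x→0) [exponent × ln(base)]
  Evaluate using L'Hôpital or standard limits, then exponentiate.
  L = 1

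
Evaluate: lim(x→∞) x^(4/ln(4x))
This is an exponential indeterminate form.

For exponential indeterminate forms, take the natural log:
  Let L = lim(x→∞) x^(4/ln(4x))
  Then ln(L) = lim(x→∞) [exponent × ln(base)]
  Evaluate using L'Hôpital or standard limits, then exponentiate.
  L = e^(4)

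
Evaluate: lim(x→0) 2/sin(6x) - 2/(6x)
This is an ∞-∞ indeterminate form.

Combine fractions or rationalize to convert ∞-∞ to 0/0 form:
  lim(x→0) 2/sin(6x) - 2/(6x) = 0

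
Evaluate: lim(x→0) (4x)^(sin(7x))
This is an exponential indeterminate form.

For exponential indeterminate forms, take the natural log:
  Let L = lim(x→0) (4x)^(sin(7x))
  Then ln(L) = lim(x→0) [exponent × ln(base)]
  Evaluate using L'Hôpital or standard limits, then exponentiate.
  L = 1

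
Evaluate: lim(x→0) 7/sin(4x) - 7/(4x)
This is an ∞-∞ indeterminate form.

Combine fractions or rationalize to convert ∞-∞ to 0/0 form:
  lim(x→0) 7/sin(4x) - 7/(4x) = 0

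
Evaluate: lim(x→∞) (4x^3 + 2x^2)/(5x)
This is an ∞/∞ indeterminate form.

Apply L'Hôpital's rule: differentiate numerator and denominator separately.
  f(x) = 4·x^3 + 2·x^2   ⇒   f'(x) = 12·x^2 + 4·x
  g(x) = 5·x   ⇒   g'(x) = 5
  lim(x→∞) f'(x)/g'(x) = lim(x→∞) (12·x^2 + 4·x)/(5)
  = ∞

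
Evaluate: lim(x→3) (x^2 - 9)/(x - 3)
This is a standard limit.

Factor or rationalize the expression:
  lim(x→3) (x^2 - 9)/(x - 3) = 6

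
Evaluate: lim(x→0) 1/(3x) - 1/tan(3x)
This is an ∞-∞ indeterminate form.

Combine fractions or rationalize to convert ∞-∞ to 0/0 form:
  lim(x→0) 1/(3x) - 1/tan(3x) = 0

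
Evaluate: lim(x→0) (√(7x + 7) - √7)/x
This is a standard limit.

Factor or rationalize the expression:
  lim(x→0) (√(7x + 7) - √7)/x = sqrt(7)/2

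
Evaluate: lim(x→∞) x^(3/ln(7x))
This is an exponential indeterminate form.

For exponential indeterminate forms, take the natural log:
  Let L = lim(x→∞) x^(3/ln(7x))
  Then ln(L) = lim(x→∞) [exponent × ln(base)]
  Evaluate using L'Hôpital or standard limits, then exponentiate.
  L = e^(3)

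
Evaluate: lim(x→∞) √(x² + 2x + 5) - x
This is an ∞-∞ indeterminate form.

Combine fractions or rationalize to convert ∞-∞ to 0/0 form:
  lim(x→∞) √(x² + 2x + 5) - x = 1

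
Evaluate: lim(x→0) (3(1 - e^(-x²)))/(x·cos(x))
This is a 0/0 indeterminate form.

Apply L'Hôpital's rule: differentiate numerator and denominator separately.
  f(x) = 3 - 3·e^(-x^2)   ⇒   f'(x) = 6·x·e^(-x^2)
  g(x) = x·cos(x)   ⇒   g'(x) = -x·sin(x) + cos(x)
  lim(x→0) f'(x)/g'(x) = lim(x→0) (6·x·e^(-x^2))/(-x·sin(x) + cos(x))
  = 0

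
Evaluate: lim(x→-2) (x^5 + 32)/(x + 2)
This is a standard limit.

Factor or rationalize the expression:
  lim(x→-2) (x^5 + 32)/(x + 2) = 80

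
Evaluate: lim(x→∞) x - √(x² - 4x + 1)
This is an ∞-∞ indeterminate form.

Combine fractions or rationalize to convert ∞-∞ to 0/0 form:
  lim(x→∞) x - √(x² - 4x + 1) = 2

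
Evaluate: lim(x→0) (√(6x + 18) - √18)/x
This is a standard limit.

Factor or rationalize the expression:
  lim(x→0) (√(6x + 18) - √18)/x = sqrt(2)/2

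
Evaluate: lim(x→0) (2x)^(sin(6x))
This is an exponential indeterminate form.

For exponential indeterminate forms, take the natural log:
  Let L = lim(x→0) (2x)^(sin(6x))
  Then ln(L) = lim(x→0) [exponent × ln(base)]
  Evaluate using L'Hôpital or standard limits, then exponentiate.
  L = 1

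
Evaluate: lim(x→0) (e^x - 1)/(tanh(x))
This is a 0/0 indeterminate form.

Apply L'Hôpital's rule: differentiate numerator and denominator separately.
  f(x) = e^(x) - 1   ⇒   f'(x) = e^(x)
  g(x) = tanh(x)   ⇒   g'(x) = 1 - tanh(x)^2
  lim(x→0) f'(x)/g'(x) = lim(x→0) (e^(x))/(1 - tanh(x)^2)
  = 1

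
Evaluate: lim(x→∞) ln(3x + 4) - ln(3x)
This is an ∞-∞ indeterminate form.

Combine fractions or rationalize to convert ∞-∞ to 0/0 form:
  lim(x→∞) ln(3x + 4) - ln(3x) = 0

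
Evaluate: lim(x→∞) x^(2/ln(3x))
This is an exponential indeterminate form.

For exponential indeterminate forms, take the natural log:
  Let L = lim(x→∞) x^(2/ln(3x))
  Then ln(L) = lim(x→∞) [exponent × ln(base)]
  Evaluate using L'Hôpital or standard limits, then exponentiate.
  L = e²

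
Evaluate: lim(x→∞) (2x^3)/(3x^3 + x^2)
This is an ∞/∞ indeterminate form.

Apply L'Hôpital's rule: differentiate numerator and denominator separately.
  f(x) = 2·x^3   ⇒   f'(x) = 6·x^2
  g(x) = 3·x^3 + x^2   ⇒   g'(x) = 9·x^2 + 2·x
  lim(x→∞) f'(x)/g'(x) = lim(x→∞) (6·x^2)/(9·x^2 + 2·x)
  = 2/3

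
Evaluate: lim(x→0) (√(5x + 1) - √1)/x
This is a standard limit.

Factor or rationalize the expression:
  lim(x→0) (√(5x + 1) - √1)/x = 5/2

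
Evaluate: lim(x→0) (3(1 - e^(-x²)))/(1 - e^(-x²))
This is a 0/0 indeterminate form.

Apply L'Hôpital's rule: differentiate numerator and denominator separately.
  f(x) = 3 - 3·e^(-x^2)   ⇒   f'(x) = 6·x·e^(-x^2)
  g(x) = 1 - e^(-x^2)   ⇒   g'(x) = 2·x·e^(-x^2)
  lim(x→0) f'(x)/g'(x) = lim(x→0) (6·x·e^(-x^2))/(2·x·e^(-x^2))
  = 3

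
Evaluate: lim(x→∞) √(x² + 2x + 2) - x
This is an ∞-∞ indeterminate form.

Combine fractions or rationalize to convert ∞-∞ to 0/0 form:
  lim(x→∞) √(x² + 2x + 2) - x = 1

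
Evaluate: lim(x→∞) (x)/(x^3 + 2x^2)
This is an ∞/∞ indeterminate form.

Apply L'Hôpital's rule: differentiate numerator and denominator separately.
  f(x) = x   ⇒   f'(x) = 1
  g(x) = x^3 + 2·x^2   ⇒   g'(x) = 3·x^2 + 4·x
  lim(x→∞) f'(x)/g'(x) = lim(x→∞) (1)/(3·x^2 + 4·x)
  = 0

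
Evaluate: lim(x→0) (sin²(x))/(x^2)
This is a 0/0 indeterminate form.

Apply L'Hôpital's rule: differentiate numerator and denominator separately.
  f(x) = sin(x)^2   ⇒   f'(x) = 2·sin(x)·cos(x)
  g(x) = x^2   ⇒   g'(x) = 2·x
  lim(x→0) f'(x)/g'(x) = lim(x→0) (2·sin(x)·cos(x))/(2·x)
  = 1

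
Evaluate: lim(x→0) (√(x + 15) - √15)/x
This is a standard limit.

Factor or rationalize the expression:
  lim(x→0) (√(x + 15) - √15)/x = sqrt(15)/30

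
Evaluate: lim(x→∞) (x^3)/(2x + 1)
This is an ∞/∞ indeterminate form.

Apply L'Hôpital's rule: differentiate numerator and denominator separately.
  f(x) = x^3   ⇒   f'(x) = 3·x^2
  g(x) = 2·x + 1   ⇒   g'(x) = 2
  lim(x→∞) f'(x)/g'(x) = lim(x→∞) (3·x^2)/(2)
  = ∞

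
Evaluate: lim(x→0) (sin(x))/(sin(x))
This is a 0/0 indeterminate form.

Apply L'Hôpital's rule: differentiate numerator and denominator separately.
  f(x) = sin(x)   ⇒   f'(x) = cos(x)
  g(x) = sin(x)   ⇒   g'(x) = cos(x)
  lim(x→0) f'(x)/g'(x) = lim(x→0) (cos(x))/(cos(x))
  = 1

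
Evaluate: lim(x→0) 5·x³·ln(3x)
This is a 0·∞ indeterminate form.

Rewrite 0·∞ as a quotient (0/0 or ∞/∞ form), then apply L'Hôpital's rule:
  lim(x→0) 5·x³·ln(3x) = 0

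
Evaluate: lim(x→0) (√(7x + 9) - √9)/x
This is a standard limit.

Factor or rationalize the expression:
  lim(x→0) (√(7x + 9) - √9)/x = 7/6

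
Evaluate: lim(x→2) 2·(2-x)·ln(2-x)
This is a 0·∞ indeterminate form.

Rewrite 0·∞ as a quotient (0/0 or ∞/∞ form), then apply L'Hôpital's rule:
  lim(x→2) 2·(2-x)·ln(2-x) = 0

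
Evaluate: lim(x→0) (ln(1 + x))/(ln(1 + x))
This is a 0/0 indeterminate form.

Apply L'Hôpital's rule: differentiate numerator and denominator separately.
  f(x) = ln(x + 1)   ⇒   f'(x) = 1/(x + 1)
  g(x) = ln(x + 1)   ⇒   g'(x) = 1/(x + 1)
  lim(x→0) f'(x)/g'(x) = lim(x→0) (1/(x + 1))/(1/(x + 1))
  = 1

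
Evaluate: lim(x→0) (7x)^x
This is an exponential indeterminate form.

For exponential indeterminate forms, take the natural log:
  Let L = lim(x→0) (7x)^x
  Then ln(L) = lim(x→0) [exponent × ln(base)]
  Evaluate using L'Hôpital or standard limits, then exponentiate.
  L = 1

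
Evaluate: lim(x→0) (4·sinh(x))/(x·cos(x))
This is a 0/0 indeterminate form.

Apply L'Hôpital's rule: differentiate numerator and denominator separately.
  f(x) = 4·sinh(x)   ⇒   f'(x) = 4·cosh(x)
  g(x) = x·cos(x)   ⇒   g'(x) = -x·sin(x) + cos(x)
  lim(x→0) f'(x)/g'(x) = lim(x→0) (4·cosh(x))/(-x·sin(x) + cos(x))
  = 4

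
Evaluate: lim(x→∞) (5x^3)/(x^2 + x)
This is an ∞/∞ indeterminate form.

Apply L'Hôpital's rule: differentiate numerator and denominator separately.
  f(x) = 5·x^3   ⇒   f'(x) = 15·x^2
  g(x) = x^2 + x   ⇒   g'(x) = 2·x + 1
  lim(x→∞) f'(x)/g'(x) = lim(x→∞) (15·x^2)/(2·x + 1)
  = ∞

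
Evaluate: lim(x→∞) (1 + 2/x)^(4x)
This is an exponential indeterminate form.

For exponential indeterminate forms, take the natural log:
  Let L = lim(x→∞) (1 + 2/x)^(4x)
  Then ln(L) = lim(x→∞) [exponent × ln(base)]
  Evaluate using L'Hôpital or standard limits, then exponentiate.
  L = e^(8)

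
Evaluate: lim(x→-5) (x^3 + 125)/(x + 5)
This is a standard limit.

Factor or rationalize the expression:
  lim(x→-5) (x^3 + 125)/(x + 5) = 75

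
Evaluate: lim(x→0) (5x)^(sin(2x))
This is an exponential indeterminate form.

For exponential indeterminate forms, take the natural log:
  Let L = lim(x→0) (5x)^(sin(2x))
  Then ln(L) = lim(x→0) [exponent × ln(base)]
  Evaluate using L'Hôpital or standard limits, then exponentiate.
  L = 1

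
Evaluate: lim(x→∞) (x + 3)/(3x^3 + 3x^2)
This is an ∞/∞ indeterminate form.

Apply L'Hôpital's rule: differentiate numerator and denominator separately.
  f(x) = x + 3   ⇒   f'(x) = 1
  g(x) = 3·x^3 + 3·x^2   ⇒   g'(x) = 9·x^2 + 6·x
  lim(x→∞) f'(x)/g'(x) = lim(x→∞) (1)/(9·x^2 + 6·x)
  = 0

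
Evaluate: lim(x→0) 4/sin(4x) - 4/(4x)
This is an ∞-∞ indeterminate form.

Combine fractions or rationalize to convert ∞-∞ to 0/0 form:
  lim(x→0) 4/sin(4x) - 4/(4x) = 0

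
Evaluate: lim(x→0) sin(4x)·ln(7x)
This is a 0·∞ indeterminate form.

Rewrite 0·∞ as a quotient (0/0 or ∞/∞ form), then apply L'Hôpital's rule:
  lim(x→0) sin(4x)·ln(7x) = 0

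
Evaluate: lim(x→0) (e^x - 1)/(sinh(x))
This is a 0/0 indeterminate form.

Apply L'Hôpital's rule: differentiate numerator and denominator separately.
  f(x) = e^(x) - 1   ⇒   f'(x) = e^(x)
  g(x) = sinh(x)   ⇒   g'(x) = cosh(x)
  lim(x→0) f'(x)/g'(x) = lim(x→0) (e^(x))/(cosh(x))
  = 1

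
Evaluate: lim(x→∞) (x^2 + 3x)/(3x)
This is an ∞/∞ indeterminate form.

Apply L'Hôpital's rule: differentiate numerator and denominator separately.
  f(x) = x^2 + 3·x   ⇒   f'(x) = 2·x + 3
  g(x) = 3·x   ⇒   g'(x) = 3
  lim(x→∞) f'(x)/g'(x) = lim(x→∞) (2·x + 3)/(3)
  = ∞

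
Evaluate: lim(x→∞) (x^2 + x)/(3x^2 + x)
This is an ∞/∞ indeterminate form.

Apply L'Hôpital's rule: differentiate numerator and denominator separately.
  f(x) = x^2 + x   ⇒   f'(x) = 2·x + 1
  g(x) = 3·x^2 + x   ⇒   g'(x) = 6·x + 1
  lim(x→∞) f'(x)/g'(x) = lim(x→∞) (2·x + 1)/(6·x + 1)
  = 1/3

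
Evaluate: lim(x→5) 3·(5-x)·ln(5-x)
This is a 0·∞ indeterminate form.

Rewrite 0·∞ as a quotient (0/0 or ∞/∞ form), then apply L'Hôpital's rule:
  lim(x→5) 3·(5-x)·ln(5-x) = 0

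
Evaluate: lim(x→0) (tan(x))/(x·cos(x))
This is a 0/0 indeterminate form.

Apply L'Hôpital's rule: differentiate numerator and denominator separately.
  f(x) = tan(x)   ⇒   f'(x) = tan(x)^2 + 1
  g(x) = x·cos(x)   ⇒   g'(x) = -x·sin(x) + cos(x)
  lim(x→0) f'(x)/g'(x) = lim(x→0) (tan(x)^2 + 1)/(-x·sin(x) + cos(x))
  = 1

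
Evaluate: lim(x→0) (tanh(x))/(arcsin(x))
This is a 0/0 indeterminate form.

Apply L'Hôpital's rule: differentiate numerator and denominator separately.
  f(x) = tanh(x)   ⇒   f'(x) = 1 - tanh(x)^2
  g(x) = asin(x)   ⇒   g'(x) = 1/sqrt(1 - x^2)
  lim(x→0) f'(x)/g'(x) = lim(x→0) (1 - tanh(x)^2)/(1/sqrt(1 - x^2))
  = 1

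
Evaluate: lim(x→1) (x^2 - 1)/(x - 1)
This is a standard limit.

Factor or rationalize the expression:
  lim(x→1) (x^2 - 1)/(x - 1) = 2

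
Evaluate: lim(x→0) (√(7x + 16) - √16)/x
This is a standard limit.

Factor or rationalize the expression:
  lim(x→0) (√(7x + 16) - √16)/x = 7/8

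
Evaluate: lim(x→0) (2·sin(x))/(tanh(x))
This is a 0/0 indeterminate form.

Apply L'Hôpital's rule: differentiate numerator and denominator separately.
  f(x) = 2·sin(x)   ⇒   f'(x) = 2·cos(x)
  g(x) = tanh(x)   ⇒   g'(x) = 1 - tanh(x)^2
  lim(x→0) f'(x)/g'(x) = lim(x→0) (2·cos(x))/(1 - tanh(x)^2)
  = 2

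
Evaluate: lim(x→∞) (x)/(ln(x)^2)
This is an ∞/∞ indeterminate form.

Apply L'Hôpital's rule: differentiate numerator and denominator separately.
  f(x) = x   ⇒   f'(x) = 1
  g(x) = ln(x)^2   ⇒   g'(x) = 2·ln(x)/x
  lim(x→∞) f'(x)/g'(x) = lim(x→∞) (1)/(2·ln(x)/x)
  = ∞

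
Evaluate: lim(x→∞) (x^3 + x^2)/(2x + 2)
This is an ∞/∞ indeterminate form.

Apply L'Hôpital's rule: differentiate numerator and denominator separately.
  f(x) = x^3 + x^2   ⇒   f'(x) = 3·x^2 + 2·x
  g(x) = 2·x + 2   ⇒   g'(x) = 2
  lim(x→∞) f'(x)/g'(x) = lim(x→∞) (3·x^2 + 2·x)/(2)
  = ∞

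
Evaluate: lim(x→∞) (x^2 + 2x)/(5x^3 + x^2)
This is an ∞/∞ indeterminate form.

Apply L'Hôpital's rule: differentiate numerator and denominator separately.
  f(x) = x^2 + 2·x   ⇒   f'(x) = 2·x + 2
  g(x) = 5·x^3 + x^2   ⇒   g'(x) = 15·x^2 + 2·x
  lim(x→∞) f'(x)/g'(x) = lim(x→∞) (2·x + 2)/(15·x^2 + 2·x)
  = 0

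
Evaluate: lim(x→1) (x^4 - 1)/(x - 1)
This is a standard limit.

Factor or rationalize the expression:
  lim(x→1) (x^4 - 1)/(x - 1) = 4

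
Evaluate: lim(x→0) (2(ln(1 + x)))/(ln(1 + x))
This is a 0/0 indeterminate form.

Apply L'Hôpital's rule: differentiate numerator and denominator separately.
  f(x) = 2·ln(x + 1)   ⇒   f'(x) = 2/(x + 1)
  g(x) = ln(x + 1)   ⇒   g'(x) = 1/(x + 1)
  lim(x→0) f'(x)/g'(x) = lim(x→0) (2/(x + 1))/(1/(x + 1))
  = 2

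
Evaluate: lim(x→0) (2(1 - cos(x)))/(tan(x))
This is a 0/0 indeterminate form.

Apply L'Hôpital's rule: differentiate numerator and denominator separately.
  f(x) = 2 - 2·cos(x)   ⇒   f'(x) = 2·sin(x)
  g(x) = tan(x)   ⇒   g'(x) = tan(x)^2 + 1
  lim(x→0) f'(x)/g'(x) = lim(x→0) (2·sin(x))/(tan(x)^2 + 1)
  = 0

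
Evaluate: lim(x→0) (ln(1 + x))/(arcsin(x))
This is a 0/0 indeterminate form.

Apply L'Hôpital's rule: differentiate numerator and denominator separately.
  f(x) = ln(x + 1)   ⇒   f'(x) = 1/(x + 1)
  g(x) = asin(x)   ⇒   g'(x) = 1/sqrt(1 - x^2)
  lim(x→0) f'(x)/g'(x) = lim(x→0) (1/(x + 1))/(1/sqrt(1 - x^2))
  = 1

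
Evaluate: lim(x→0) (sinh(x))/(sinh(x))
This is a 0/0 indeterminate form.

Apply L'Hôpital's rule: differentiate numerator and denominator separately.
  f(x) = sinh(x)   ⇒   f'(x) = cosh(x)
  g(x) = sinh(x)   ⇒   g'(x) = cosh(x)
  lim(x→0) f'(x)/g'(x) = lim(x→0) (cosh(x))/(cosh(x))
  = 1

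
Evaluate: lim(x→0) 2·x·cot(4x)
This is a 0·∞ indeterminate form.

Rewrite 0·∞ as a quotient (0/0 or ∞/∞ form), then apply L'Hôpital's rule:
  lim(x→0) 2·x·cot(4x) = 1/2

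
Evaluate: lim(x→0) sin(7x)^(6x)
This is an exponential indeterminate form.

For exponential indeterminate forms, take the natural log:
  Let L = lim(x→0) sin(7x)^(6x)
  Then ln(L) = lim(x→0) [exponent × ln(base)]
  Evaluate using L'Hôpital or standard limits, then exponentiate.
  L = 1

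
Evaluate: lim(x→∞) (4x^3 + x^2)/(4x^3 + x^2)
This is an ∞/∞ indeterminate form.

Apply L'Hôpital's rule: differentiate numerator and denominator separately.
  f(x) = 4·x^3 + x^2   ⇒   f'(x) = 12·x^2 + 2·x
  g(x) = 4·x^3 + x^2   ⇒   g'(x) = 12·x^2 + 2·x
  lim(x→∞) f'(x)/g'(x) = lim(x→∞) (12·x^2 + 2·x)/(12·x^2 + 2·x)
  = 1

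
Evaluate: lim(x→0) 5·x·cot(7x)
This is a 0·∞ indeterminate form.

Rewrite 0·∞ as a quotient (0/0 or ∞/∞ form), then apply L'Hôpital's rule:
  lim(x→0) 5·x·cot(7x) = 5/7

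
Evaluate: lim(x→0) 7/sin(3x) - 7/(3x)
This is an ∞-∞ indeterminate form.

Combine fractions or rationalize to convert ∞-∞ to 0/0 form:
  lim(x→0) 7/sin(3x) - 7/(3x) = 0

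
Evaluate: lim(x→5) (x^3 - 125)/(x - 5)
This is a standard limit.

Factor or rationalize the expression:
  lim(x→5) (x^3 - 125)/(x - 5) = 75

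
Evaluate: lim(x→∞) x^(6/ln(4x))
This is an exponential indeterminate form.

For exponential indeterminate forms, take the natural log:
  Let L = lim(x→∞) x^(6/ln(4x))
  Then ln(L) = lim(x→∞) [exponent × ln(base)]
  Evaluate using L'Hôpital or standard limits, then exponentiate.
  L = e^(6)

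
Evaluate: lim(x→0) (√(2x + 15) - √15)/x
This is a standard limit.

Factor or rationalize the expression:
  lim(x→0) (√(2x + 15) - √15)/x = sqrt(15)/15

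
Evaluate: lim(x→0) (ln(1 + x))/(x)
This is a 0/0 indeterminate form.

Apply L'Hôpital's rule: differentiate numerator and denominator separately.
  f(x) = ln(x + 1)   ⇒   f'(x) = 1/(x + 1)
  g(x) = x   ⇒   g'(x) = 1
  lim(x→0) f'(x)/g'(x) = lim(x→0) (1/(x + 1))/(1)
  = 1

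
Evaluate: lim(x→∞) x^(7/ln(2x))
This is an exponential indeterminate form.

For exponential indeterminate forms, take the natural log:
  Let L = lim(x→∞) x^(7/ln(2x))
  Then ln(L) = lim(x→∞) [exponent × ln(base)]
  Evaluate using L'Hôpital or standard limits, then exponentiate.
  L = e^(7)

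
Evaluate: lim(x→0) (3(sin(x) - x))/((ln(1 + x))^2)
This is a 0/0 indeterminate form.

Apply L'Hôpital's rule: differentiate numerator and denominator separately.
  f(x) = -3·x + 3·sin(x)   ⇒   f'(x) = 3·cos(x) - 3
  g(x) = ln(x + 1)^2   ⇒   g'(x) = 2·ln(x + 1)/(x + 1)
  lim(x→0) f'(x)/g'(x) = lim(x→0) (3·cos(x) - 3)/(2·ln(x + 1)/(x + 1))
  = 0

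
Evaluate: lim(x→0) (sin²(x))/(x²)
This is a 0/0 indeterminate form.

Apply L'Hôpital's rule: differentiate numerator and denominator separately.
  f(x) = sin(x)^2   ⇒   f'(x) = 2·sin(x)·cos(x)
  g(x) = x^2   ⇒   g'(x) = 2·x
  lim(x→0) f'(x)/g'(x) = lim(x→0) (2·sin(x)·cos(x))/(2·x)
  = 1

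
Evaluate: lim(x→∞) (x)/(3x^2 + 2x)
This is an ∞/∞ indeterminate form.

Apply L'Hôpital's rule: differentiate numerator and denominator separately.
  f(x) = x   ⇒   f'(x) = 1
  g(x) = 3·x^2 + 2·x   ⇒   g'(x) = 6·x + 2
  lim(x→∞) f'(x)/g'(x) = lim(x→∞) (1)/(6·x + 2)
  = 0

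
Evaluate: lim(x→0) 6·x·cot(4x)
This is a 0·∞ indeterminate form.

Rewrite 0·∞ as a quotient (0/0 or ∞/∞ form), then apply L'Hôpital's rule:
  lim(x→0) 6·x·cot(4x) = 3/2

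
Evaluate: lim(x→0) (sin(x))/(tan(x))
This is a 0/0 indeterminate form.

Apply L'Hôpital's rule: differentiate numerator and denominator separately.
  f(x) = sin(x)   ⇒   f'(x) = cos(x)
  g(x) = tan(x)   ⇒   g'(x) = tan(x)^2 + 1
  lim(x→0) f'(x)/g'(x) = lim(x→0) (cos(x))/(tan(x)^2 + 1)
  = 1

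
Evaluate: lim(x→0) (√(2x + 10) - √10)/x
This is a standard limit.

Factor or rationalize the expression:
  lim(x→0) (√(2x + 10) - √10)/x = sqrt(10)/10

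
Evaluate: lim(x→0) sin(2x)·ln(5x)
This is a 0·∞ indeterminate form.

Rewrite 0·∞ as a quotient (0/0 or ∞/∞ form), then apply L'Hôpital's rule:
  lim(x→0) sin(2x)·ln(5x) = 0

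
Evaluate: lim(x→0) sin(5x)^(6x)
This is an exponential indeterminate form.

For exponential indeterminate forms, take the natural log:
  Let L = lim(x→0) sin(5x)^(6x)
  Then ln(L) = lim(x→0) [exponent × ln(base)]
  Evaluate using L'Hôpital or standard limits, then exponentiate.
  L = 1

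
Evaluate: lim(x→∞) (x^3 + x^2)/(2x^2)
This is an ∞/∞ indeterminate form.

Apply L'Hôpital's rule: differentiate numerator and denominator separately.
  f(x) = x^3 + x^2   ⇒   f'(x) = 3·x^2 + 2·x
  g(x) = 2·x^2   ⇒   g'(x) = 4·x
  lim(x→∞) f'(x)/g'(x) = lim(x→∞) (3·x^2 + 2·x)/(4·x)
  = ∞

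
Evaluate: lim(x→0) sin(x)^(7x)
This is an exponential indeterminate form.

For exponential indeterminate forms, take the natural log:
  Let L = lim(x→0) sin(x)^(7x)
  Then ln(L) = lim(x→0) [exponent × ln(base)]
  Evaluate using L'Hôpital or standard limits, then exponentiate.
  L = 1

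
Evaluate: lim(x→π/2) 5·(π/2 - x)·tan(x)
This is a 0·∞ indeterminate form.

Rewrite 0·∞ as a quotient (0/0 or ∞/∞ form), then apply L'Hôpital's rule:
  lim(x→π/2) 5·(π/2 - x)·tan(x) = 5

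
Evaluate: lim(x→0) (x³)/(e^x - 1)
This is a 0/0 indeterminate form.

Apply L'Hôpital's rule: differentiate numerator and denominator separately.
  f(x) = x^3   ⇒   f'(x) = 3·x^2
  g(x) = e^(x) - 1   ⇒   g'(x) = e^(x)
  lim(x→0) f'(x)/g'(x) = lim(x→0) (3·x^2)/(e^(x))
  = 0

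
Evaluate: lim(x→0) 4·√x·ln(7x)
This is a 0·∞ indeterminate form.

Rewrite 0·∞ as a quotient (0/0 or ∞/∞ form), then apply L'Hôpital's rule:
  lim(x→0) 4·√x·ln(7x) = 0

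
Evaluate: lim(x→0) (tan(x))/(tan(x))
This is a 0/0 indeterminate form.

Apply L'Hôpital's rule: differentiate numerator and denominator separately.
  f(x) = tan(x)   ⇒   f'(x) = tan(x)^2 + 1
  g(x) = tan(x)   ⇒   g'(x) = tan(x)^2 + 1
  lim(x→0) f'(x)/g'(x) = lim(x→0) (tan(x)^2 + 1)/(tan(x)^2 + 1)
  = 1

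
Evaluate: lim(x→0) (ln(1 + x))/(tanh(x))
This is a 0/0 indeterminate form.

Apply L'Hôpital's rule: differentiate numerator and denominator separately.
  f(x) = ln(x + 1)   ⇒   f'(x) = 1/(x + 1)
  g(x) = tanh(x)   ⇒   g'(x) = 1 - tanh(x)^2
  lim(x→0) f'(x)/g'(x) = lim(x→0) (1/(x + 1))/(1 - tanh(x)^2)
  = 1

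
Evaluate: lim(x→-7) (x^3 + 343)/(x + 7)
This is a standard limit.

Factor or rationalize the expression:
  lim(x→-7) (x^3 + 343)/(x + 7) = 147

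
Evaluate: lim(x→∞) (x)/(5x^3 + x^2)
This is an ∞/∞ indeterminate form.

Apply L'Hôpital's rule: differentiate numerator and denominator separately.
  f(x) = x   ⇒   f'(x) = 1
  g(x) = 5·x^3 + x^2   ⇒   g'(x) = 15·x^2 + 2·x
  lim(x→∞) f'(x)/g'(x) = lim(x→∞) (1)/(15·x^2 + 2·x)
  = 0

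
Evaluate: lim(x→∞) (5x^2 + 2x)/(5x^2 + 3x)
This is an ∞/∞ indeterminate form.

Apply L'Hôpital's rule: differentiate numerator and denominator separately.
  f(x) = 5·x^2 + 2·x   ⇒   f'(x) = 10·x + 2
  g(x) = 5·x^2 + 3·x   ⇒   g'(x) = 10·x + 3
  lim(x→∞) f'(x)/g'(x) = lim(x→∞) (10·x + 2)/(10·x + 3)
  = 1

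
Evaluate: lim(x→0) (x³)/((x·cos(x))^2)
This is a 0/0 indeterminate form.

Apply L'Hôpital's rule: differentiate numerator and denominator separately.
  f(x) = x^3   ⇒   f'(x) = 3·x^2
  g(x) = x^2·cos(x)^2   ⇒   g'(x) = -2·x^2·sin(x)·cos(x) + 2·x·cos(x)^2
  lim(x→0) f'(x)/g'(x) = lim(x→0) (3·x^2)/(-2·x^2·sin(x)·cos(x) + 2·x·cos(x)^2)
  = 0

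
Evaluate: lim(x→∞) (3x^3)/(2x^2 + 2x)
This is an ∞/∞ indeterminate form.

Apply L'Hôpital's rule: differentiate numerator and denominator separately.
  f(x) = 3·x^3   ⇒   f'(x) = 9·x^2
  g(x) = 2·x^2 + 2·x   ⇒   g'(x) = 4·x + 2
  lim(x→∞) f'(x)/g'(x) = lim(x→∞) (9·x^2)/(4·x + 2)
  = ∞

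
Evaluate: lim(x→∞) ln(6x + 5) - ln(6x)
This is an ∞-∞ indeterminate form.

Combine fractions or rationalize to convert ∞-∞ to 0/0 form:
  lim(x→∞) ln(6x + 5) - ln(6x) = 0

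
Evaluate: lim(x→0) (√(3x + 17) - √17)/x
This is a standard limit.

Factor or rationalize the expression:
  lim(x→0) (√(3x + 17) - √17)/x = 3·sqrt(17)/34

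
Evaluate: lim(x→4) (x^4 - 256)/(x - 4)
This is a standard limit.

Factor or rationalize the expression:
  lim(x→4) (x^4 - 256)/(x - 4) = 256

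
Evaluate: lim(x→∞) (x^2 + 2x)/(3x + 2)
This is an ∞/∞ indeterminate form.

Apply L'Hôpital's rule: differentiate numerator and denominator separately.
  f(x) = x^2 + 2·x   ⇒   f'(x) = 2·x + 2
  g(x) = 3·x + 2   ⇒   g'(x) = 3
  lim(x→∞) f'(x)/g'(x) = lim(x→∞) (2·x + 2)/(3)
  = ∞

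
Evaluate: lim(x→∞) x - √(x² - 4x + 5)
This is an ∞-∞ indeterminate form.

Combine fractions or rationalize to convert ∞-∞ to 0/0 form:
  lim(x→∞) x - √(x² - 4x + 5) = 2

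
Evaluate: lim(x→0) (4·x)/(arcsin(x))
This is a 0/0 indeterminate form.

Apply L'Hôpital's rule: differentiate numerator and denominator separately.
  f(x) = 4·x   ⇒   f'(x) = 4
  g(x) = asin(x)   ⇒   g'(x) = 1/sqrt(1 - x^2)
  lim(x→0) f'(x)/g'(x) = lim(x→0) (4)/(1/sqrt(1 - x^2))
  = 4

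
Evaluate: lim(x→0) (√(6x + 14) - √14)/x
This is a standard limit.

Factor or rationalize the expression:
  lim(x→0) (√(6x + 14) - √14)/x = 3·sqrt(14)/14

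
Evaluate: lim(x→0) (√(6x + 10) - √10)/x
This is a standard limit.

Factor or rationalize the expression:
  lim(x→0) (√(6x + 10) - √10)/x = 3·sqrt(10)/10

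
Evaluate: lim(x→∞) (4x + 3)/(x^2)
This is an ∞/∞ indeterminate form.

Apply L'Hôpital's rule: differentiate numerator and denominator separately.
  f(x) = 4·x + 3   ⇒   f'(x) = 4
  g(x) = x^2   ⇒   g'(x) = 2·x
  lim(x→∞) f'(x)/g'(x) = lim(x→∞) (4)/(2·x)
  = 0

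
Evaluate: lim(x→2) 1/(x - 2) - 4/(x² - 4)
This is an ∞-∞ indeterminate form.

Combine fractions or rationalize to convert ∞-∞ to 0/0 form:
  lim(x→2) 1/(x - 2) - 4/(x² - 4) = 1/4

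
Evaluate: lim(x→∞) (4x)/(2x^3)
This is an ∞/∞ indeterminate form.

Apply L'Hôpital's rule: differentiate numerator and denominator separately.
  f(x) = 4·x   ⇒   f'(x) = 4
  g(x) = 2·x^3   ⇒   g'(x) = 6·x^2
  lim(x→∞) f'(x)/g'(x) = lim(x→∞) (4)/(6·x^2)
  = 0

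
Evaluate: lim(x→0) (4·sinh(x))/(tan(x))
This is a 0/0 indeterminate form.

Apply L'Hôpital's rule: differentiate numerator and denominator separately.
  f(x) = 4·sinh(x)   ⇒   f'(x) = 4·cosh(x)
  g(x) = tan(x)   ⇒   g'(x) = tan(x)^2 + 1
  lim(x→0) f'(x)/g'(x) = lim(x→0) (4·cosh(x))/(tan(x)^2 + 1)
  = 4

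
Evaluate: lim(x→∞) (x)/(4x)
This is an ∞/∞ indeterminate form.

Apply L'Hôpital's rule: differentiate numerator and denominator separately.
  f(x) = x   ⇒   f'(x) = 1
  g(x) = 4·x   ⇒   g'(x) = 4
  lim(x→∞) f'(x)/g'(x) = lim(x→∞) (1)/(4)
  = 1/4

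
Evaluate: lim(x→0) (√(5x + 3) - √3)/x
This is a standard limit.

Factor or rationalize the expression:
  lim(x→0) (√(5x + 3) - √3)/x = 5·sqrt(3)/6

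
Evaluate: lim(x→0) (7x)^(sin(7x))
This is an exponential indeterminate form.

For exponential indeterminate forms, take the natural log:
  Let L = lim(x→0) (7x)^(sin(7x))
  Then ln(L) = lim(x→0) [exponent × ln(base)]
  Evaluate using L'Hôpital or standard limits, then exponentiate.
  L = 1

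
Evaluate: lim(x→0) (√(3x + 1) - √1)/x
This is a standard limit.

Factor or rationalize the expression:
  lim(x→0) (√(3x + 1) - √1)/x = 3/2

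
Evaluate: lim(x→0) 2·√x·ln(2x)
This is a 0·∞ indeterminate form.

Rewrite 0·∞ as a quotient (0/0 or ∞/∞ form), then apply L'Hôpital's rule:
  lim(x→0) 2·√x·ln(2x) = 0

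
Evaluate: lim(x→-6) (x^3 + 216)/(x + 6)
This is a standard limit.

Factor or rationalize the expression:
  lim(x→-6) (x^3 + 216)/(x + 6) = 108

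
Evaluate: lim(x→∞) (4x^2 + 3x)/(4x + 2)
This is an ∞/∞ indeterminate form.

Apply L'Hôpital's rule: differentiate numerator and denominator separately.
  f(x) = 4·x^2 + 3·x   ⇒   f'(x) = 8·x + 3
  g(x) = 4·x + 2   ⇒   g'(x) = 4
  lim(x→∞) f'(x)/g'(x) = lim(x→∞) (8·x + 3)/(4)
  = ∞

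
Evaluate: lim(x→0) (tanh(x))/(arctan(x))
This is a 0/0 indeterminate form.

Apply L'Hôpital's rule: differentiate numerator and denominator separately.
  f(x) = tanh(x)   ⇒   f'(x) = 1 - tanh(x)^2
  g(x) = atan(x)   ⇒   g'(x) = 1/(x^2 + 1)
  lim(x→0) f'(x)/g'(x) = lim(x→0) (1 - tanh(x)^2)/(1/(x^2 + 1))
  = 1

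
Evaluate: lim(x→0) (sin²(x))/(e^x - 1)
This is a 0/0 indeterminate form.

Apply L'Hôpital's rule: differentiate numerator and denominator separately.
  f(x) = sin(x)^2   ⇒   f'(x) = 2·sin(x)·cos(x)
  g(x) = e^(x) - 1   ⇒   g'(x) = e^(x)
  lim(x→0) f'(x)/g'(x) = lim(x→0) (2·sin(x)·cos(x))/(e^(x))
  = 0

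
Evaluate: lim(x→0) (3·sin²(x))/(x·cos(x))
This is a 0/0 indeterminate form.

Apply L'Hôpital's rule: differentiate numerator and denominator separately.
  f(x) = 3·sin(x)^2   ⇒   f'(x) = 6·sin(x)·cos(x)
  g(x) = x·cos(x)   ⇒   g'(x) = -x·sin(x) + cos(x)
  lim(x→0) f'(x)/g'(x) = lim(x→0) (6·sin(x)·cos(x))/(-x·sin(x) + cos(x))
  = 0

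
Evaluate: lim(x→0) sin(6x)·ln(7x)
This is a 0·∞ indeterminate form.

Rewrite 0·∞ as a quotient (0/0 or ∞/∞ form), then apply L'Hôpital's rule:
  lim(x→0) sin(6x)·ln(7x) = 0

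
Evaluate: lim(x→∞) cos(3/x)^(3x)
This is an exponential indeterminate form.

For exponential indeterminate forms, take the natural log:
  Let L = lim(x→∞) cos(3/x)^(3x)
  Then ln(L) = lim(x→∞) [exponent × ln(base)]
  Evaluate using L'Hôpital or standard limits, then exponentiate.
  L = 1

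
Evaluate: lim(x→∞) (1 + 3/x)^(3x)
This is an exponential indeterminate form.

For exponential indeterminate forms, take the natural log:
  Let L = lim(x→∞) (1 + 3/x)^(3x)
  Then ln(L) = lim(x→∞) [exponent × ln(base)]
  Evaluate using L'Hôpital or standard limits, then exponentiate.
  L = e^(9)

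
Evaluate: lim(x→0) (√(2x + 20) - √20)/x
This is a standard limit.

Factor or rationalize the expression:
  lim(x→0) (√(2x + 20) - √20)/x = sqrt(5)/10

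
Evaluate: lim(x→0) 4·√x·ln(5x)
This is a 0·∞ indeterminate form.

Rewrite 0·∞ as a quotient (0/0 or ∞/∞ form), then apply L'Hôpital's rule:
  lim(x→0) 4·√x·ln(5x) = 0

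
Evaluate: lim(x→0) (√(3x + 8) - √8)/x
This is a standard limit.

Factor or rationalize the expression:
  lim(x→0) (√(3x + 8) - √8)/x = 3·sqrt(2)/8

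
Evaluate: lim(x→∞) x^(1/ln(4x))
This is an exponential indeterminate form.

For exponential indeterminate forms, take the natural log:
  Let L = lim(x→∞) x^(1/ln(4x))
  Then ln(L) = lim(x→∞) [exponent × ln(base)]
  Evaluate using L'Hôpital or standard limits, then exponentiate.
  L = e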